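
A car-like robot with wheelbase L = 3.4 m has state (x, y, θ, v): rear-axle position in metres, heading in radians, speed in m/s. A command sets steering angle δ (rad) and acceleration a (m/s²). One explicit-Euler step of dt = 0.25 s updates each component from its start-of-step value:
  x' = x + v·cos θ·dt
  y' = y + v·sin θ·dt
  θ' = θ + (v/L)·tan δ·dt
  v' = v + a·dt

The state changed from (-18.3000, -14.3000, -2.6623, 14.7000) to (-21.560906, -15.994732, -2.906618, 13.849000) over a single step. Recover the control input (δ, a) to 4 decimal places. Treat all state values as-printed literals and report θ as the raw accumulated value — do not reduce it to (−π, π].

δ = -0.2223, a = -3.4040

a = (v'−v)/dt = (-0.851000)/0.25 = -3.4040
Δθ = θ'−θ = -0.244318;  (v·dt/L) = 14.7000·0.25/3.4 = 1.080882
tan δ = Δθ·L/(v·dt) = -0.226036  →  δ = -0.2223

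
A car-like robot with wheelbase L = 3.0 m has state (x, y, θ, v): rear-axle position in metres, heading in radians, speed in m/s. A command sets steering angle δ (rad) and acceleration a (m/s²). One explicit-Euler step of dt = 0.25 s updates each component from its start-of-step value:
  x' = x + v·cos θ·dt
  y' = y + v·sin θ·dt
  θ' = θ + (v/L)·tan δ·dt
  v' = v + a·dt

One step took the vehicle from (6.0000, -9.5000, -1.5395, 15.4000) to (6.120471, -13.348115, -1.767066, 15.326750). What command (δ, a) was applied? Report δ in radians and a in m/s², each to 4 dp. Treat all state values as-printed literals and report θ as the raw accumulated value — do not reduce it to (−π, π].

δ = -0.1755, a = -0.2930

a = (v'−v)/dt = (-0.073250)/0.25 = -0.2930
Δθ = θ'−θ = -0.227566;  (v·dt/L) = 15.4000·0.25/3.0 = 1.283333
tan δ = Δθ·L/(v·dt) = -0.177324  →  δ = -0.1755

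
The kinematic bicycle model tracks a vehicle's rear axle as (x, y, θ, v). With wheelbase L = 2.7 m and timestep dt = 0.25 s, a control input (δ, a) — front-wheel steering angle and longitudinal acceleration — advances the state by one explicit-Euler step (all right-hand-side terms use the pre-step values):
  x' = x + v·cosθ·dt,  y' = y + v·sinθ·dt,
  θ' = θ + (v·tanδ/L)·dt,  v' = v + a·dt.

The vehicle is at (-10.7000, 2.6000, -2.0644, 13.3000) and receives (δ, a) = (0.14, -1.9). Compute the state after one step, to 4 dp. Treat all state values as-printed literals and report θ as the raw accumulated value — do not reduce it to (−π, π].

x' = -10.7000 + 13.3000·cos(-2.0644)·0.25 = -12.2754
y' = 2.6000 + 13.3000·sin(-2.0644)·0.25 = -0.3281
θ' = -2.0644 + (13.3000/2.7)·tan(0.14)·0.25 = -1.8909
v' = 13.3000 − 1.9000·0.25 = 12.8250

(-12.2754, -0.3281, -1.8909, 12.8250)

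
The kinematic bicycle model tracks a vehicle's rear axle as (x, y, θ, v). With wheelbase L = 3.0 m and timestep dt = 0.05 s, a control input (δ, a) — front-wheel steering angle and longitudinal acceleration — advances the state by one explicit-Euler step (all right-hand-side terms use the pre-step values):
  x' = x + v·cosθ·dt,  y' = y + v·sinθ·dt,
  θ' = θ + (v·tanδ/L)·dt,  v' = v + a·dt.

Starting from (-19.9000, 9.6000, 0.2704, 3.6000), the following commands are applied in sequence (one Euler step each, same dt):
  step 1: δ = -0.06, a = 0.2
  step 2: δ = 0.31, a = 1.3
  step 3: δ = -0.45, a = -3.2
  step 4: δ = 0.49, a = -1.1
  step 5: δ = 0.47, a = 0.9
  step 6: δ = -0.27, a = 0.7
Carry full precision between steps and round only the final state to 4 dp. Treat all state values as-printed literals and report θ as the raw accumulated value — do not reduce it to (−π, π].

(-18.8737, 9.8958, 0.3009, 3.5400)

after step 1 (δ=-0.06, a=0.2): (-19.726540, 9.648081, 0.266796, 3.610000)
after step 2 (δ=0.31, a=1.3): (-19.552426, 9.695668, 0.286069, 3.675000)
after step 3 (δ=-0.45, a=-3.2): (-19.376144, 9.747520, 0.256482, 3.515000)
after step 4 (δ=0.49, a=-1.1): (-19.206143, 9.792104, 0.287729, 3.460000)
after step 5 (δ=0.47, a=0.9): (-19.040255, 9.841197, 0.317022, 3.505000)
after step 6 (δ=-0.27, a=0.7): (-18.873738, 9.895829, 0.300855, 3.540000)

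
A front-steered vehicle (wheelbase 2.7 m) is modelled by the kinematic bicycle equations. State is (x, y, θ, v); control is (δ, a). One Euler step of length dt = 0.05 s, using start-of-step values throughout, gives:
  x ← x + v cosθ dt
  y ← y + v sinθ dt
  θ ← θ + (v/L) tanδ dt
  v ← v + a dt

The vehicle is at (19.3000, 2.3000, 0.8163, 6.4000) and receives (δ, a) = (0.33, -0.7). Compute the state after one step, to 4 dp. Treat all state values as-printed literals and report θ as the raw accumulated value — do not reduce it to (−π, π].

(19.5192, 2.5332, 0.8569, 6.3650)

x' = 19.3000 + 6.4000·cos(0.8163)·0.05 = 19.5192
y' = 2.3000 + 6.4000·sin(0.8163)·0.05 = 2.5332
θ' = 0.8163 + (6.4000/2.7)·tan(0.33)·0.05 = 0.8569
v' = 6.4000 − 0.7000·0.05 = 6.3650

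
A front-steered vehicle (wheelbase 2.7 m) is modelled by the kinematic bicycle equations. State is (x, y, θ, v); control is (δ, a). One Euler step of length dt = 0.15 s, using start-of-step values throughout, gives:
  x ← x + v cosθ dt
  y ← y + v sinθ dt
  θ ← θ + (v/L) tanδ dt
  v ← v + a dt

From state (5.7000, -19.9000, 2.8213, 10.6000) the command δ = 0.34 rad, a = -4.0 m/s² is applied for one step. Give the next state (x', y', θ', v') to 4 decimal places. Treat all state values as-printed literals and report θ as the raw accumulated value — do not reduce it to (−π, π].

(4.1909, -19.3994, 3.0296, 10.0000)

x' = 5.7000 + 10.6000·cos(2.8213)·0.15 = 4.1909
y' = -19.9000 + 10.6000·sin(2.8213)·0.15 = -19.3994
θ' = 2.8213 + (10.6000/2.7)·tan(0.34)·0.15 = 3.0296
v' = 10.6000 − 4.0000·0.15 = 10.0000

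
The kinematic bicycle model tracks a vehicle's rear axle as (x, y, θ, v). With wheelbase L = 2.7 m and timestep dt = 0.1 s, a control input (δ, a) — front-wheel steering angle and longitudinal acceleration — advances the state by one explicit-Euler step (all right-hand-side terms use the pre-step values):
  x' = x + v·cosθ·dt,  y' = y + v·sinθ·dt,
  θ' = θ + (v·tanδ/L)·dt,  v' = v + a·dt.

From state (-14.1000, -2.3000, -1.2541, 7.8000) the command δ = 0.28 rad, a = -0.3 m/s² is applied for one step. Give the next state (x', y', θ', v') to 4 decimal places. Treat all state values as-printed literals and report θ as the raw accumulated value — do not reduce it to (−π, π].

x' = -14.1000 + 7.8000·cos(-1.2541)·0.1 = -13.8571
y' = -2.3000 + 7.8000·sin(-1.2541)·0.1 = -3.0412
θ' = -1.2541 + (7.8000/2.7)·tan(0.28)·0.1 = -1.1710
v' = 7.8000 − 0.3000·0.1 = 7.7700

(-13.8571, -3.0412, -1.1710, 7.7700)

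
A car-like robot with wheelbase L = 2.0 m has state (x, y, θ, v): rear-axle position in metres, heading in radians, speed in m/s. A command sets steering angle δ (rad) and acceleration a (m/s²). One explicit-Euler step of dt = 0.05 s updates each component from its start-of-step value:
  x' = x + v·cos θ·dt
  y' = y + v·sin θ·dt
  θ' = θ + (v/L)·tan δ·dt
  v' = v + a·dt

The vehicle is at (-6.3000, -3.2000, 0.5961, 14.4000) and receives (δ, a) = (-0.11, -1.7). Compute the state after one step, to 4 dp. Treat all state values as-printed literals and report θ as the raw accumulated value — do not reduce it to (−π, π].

x' = -6.3000 + 14.4000·cos(0.5961)·0.05 = -5.7042
y' = -3.2000 + 14.4000·sin(0.5961)·0.05 = -2.7958
θ' = 0.5961 + (14.4000/2.0)·tan(-0.11)·0.05 = 0.5563
v' = 14.4000 − 1.7000·0.05 = 14.3150

(-5.7042, -2.7958, 0.5563, 14.3150)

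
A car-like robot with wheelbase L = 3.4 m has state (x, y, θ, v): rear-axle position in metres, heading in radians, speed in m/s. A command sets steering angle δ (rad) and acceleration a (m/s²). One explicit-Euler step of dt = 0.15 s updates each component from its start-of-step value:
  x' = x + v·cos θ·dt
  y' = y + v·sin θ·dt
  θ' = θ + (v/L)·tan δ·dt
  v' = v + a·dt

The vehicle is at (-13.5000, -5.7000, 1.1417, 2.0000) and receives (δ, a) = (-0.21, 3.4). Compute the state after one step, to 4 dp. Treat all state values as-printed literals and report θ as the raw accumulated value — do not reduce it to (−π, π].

x' = -13.5000 + 2.0000·cos(1.1417)·0.15 = -13.3752
y' = -5.7000 + 2.0000·sin(1.1417)·0.15 = -5.4272
θ' = 1.1417 + (2.0000/3.4)·tan(-0.21)·0.15 = 1.1229
v' = 2.0000 + 3.4000·0.15 = 2.5100

(-13.3752, -5.4272, 1.1229, 2.5100)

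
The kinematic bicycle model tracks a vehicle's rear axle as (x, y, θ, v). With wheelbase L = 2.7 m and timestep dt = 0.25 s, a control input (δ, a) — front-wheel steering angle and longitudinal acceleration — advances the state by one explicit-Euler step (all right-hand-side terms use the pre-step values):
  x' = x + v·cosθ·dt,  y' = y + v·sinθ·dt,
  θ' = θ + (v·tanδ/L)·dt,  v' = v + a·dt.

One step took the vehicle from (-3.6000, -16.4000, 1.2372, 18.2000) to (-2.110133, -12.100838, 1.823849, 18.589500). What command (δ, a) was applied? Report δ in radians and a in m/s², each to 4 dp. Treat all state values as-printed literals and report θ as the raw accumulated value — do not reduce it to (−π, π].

a = (v'−v)/dt = (0.389500)/0.25 = 1.5580
Δθ = θ'−θ = 0.586649;  (v·dt/L) = 18.2000·0.25/2.7 = 1.685185
tan δ = Δθ·L/(v·dt) = 0.348121  →  δ = 0.3350

δ = 0.3350, a = 1.5580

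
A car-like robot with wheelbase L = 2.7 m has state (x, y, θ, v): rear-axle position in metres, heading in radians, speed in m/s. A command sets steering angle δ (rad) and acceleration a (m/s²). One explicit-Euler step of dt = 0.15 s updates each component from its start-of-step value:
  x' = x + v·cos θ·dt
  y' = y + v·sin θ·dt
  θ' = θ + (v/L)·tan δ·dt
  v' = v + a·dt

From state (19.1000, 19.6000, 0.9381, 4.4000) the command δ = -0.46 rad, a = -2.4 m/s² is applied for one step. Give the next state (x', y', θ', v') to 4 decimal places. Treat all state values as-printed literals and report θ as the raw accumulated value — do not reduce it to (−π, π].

(19.4903, 20.1322, 0.8170, 4.0400)

x' = 19.1000 + 4.4000·cos(0.9381)·0.15 = 19.4903
y' = 19.6000 + 4.4000·sin(0.9381)·0.15 = 20.1322
θ' = 0.9381 + (4.4000/2.7)·tan(-0.46)·0.15 = 0.8170
v' = 4.4000 − 2.4000·0.15 = 4.0400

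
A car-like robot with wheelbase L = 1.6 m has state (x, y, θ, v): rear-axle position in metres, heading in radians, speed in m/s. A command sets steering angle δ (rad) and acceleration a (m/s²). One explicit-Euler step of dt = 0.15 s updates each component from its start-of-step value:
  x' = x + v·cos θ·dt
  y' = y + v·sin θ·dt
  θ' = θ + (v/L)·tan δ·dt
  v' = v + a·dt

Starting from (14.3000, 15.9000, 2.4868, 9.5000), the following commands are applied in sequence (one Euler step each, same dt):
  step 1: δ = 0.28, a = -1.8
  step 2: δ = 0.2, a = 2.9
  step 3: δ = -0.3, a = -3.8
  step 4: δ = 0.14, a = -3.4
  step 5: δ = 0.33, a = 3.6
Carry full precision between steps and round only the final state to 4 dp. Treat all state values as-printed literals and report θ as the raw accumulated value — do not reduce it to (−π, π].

after step 1 (δ=0.28, a=-1.8): (13.169727, 16.767818, 2.742903, 9.230000)
after step 2 (δ=0.2, a=2.9): (11.893812, 17.305296, 2.918311, 9.665000)
after step 3 (δ=-0.3, a=-3.8): (10.480051, 17.626316, 2.638023, 9.095000)
after step 4 (δ=0.14, a=-3.4): (9.285151, 18.284642, 2.758181, 8.585000)
after step 5 (δ=0.33, a=3.6): (8.090900, 18.766372, 3.033860, 9.125000)

(8.0909, 18.7664, 3.0339, 9.1250)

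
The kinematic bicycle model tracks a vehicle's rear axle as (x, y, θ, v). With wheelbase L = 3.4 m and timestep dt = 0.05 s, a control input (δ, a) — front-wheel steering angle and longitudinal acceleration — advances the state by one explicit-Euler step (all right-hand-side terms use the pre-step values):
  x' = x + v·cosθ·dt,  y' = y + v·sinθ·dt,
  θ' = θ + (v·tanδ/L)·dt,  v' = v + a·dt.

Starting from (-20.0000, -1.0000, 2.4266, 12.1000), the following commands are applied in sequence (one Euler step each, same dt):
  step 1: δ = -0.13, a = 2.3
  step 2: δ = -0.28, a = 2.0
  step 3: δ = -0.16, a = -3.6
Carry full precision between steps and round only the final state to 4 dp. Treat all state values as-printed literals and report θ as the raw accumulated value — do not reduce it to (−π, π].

after step 1 (δ=-0.13, a=2.3): (-20.456834, -0.603355, 2.403336, 12.215000)
after step 2 (δ=-0.28, a=2.0): (-20.908571, -0.192321, 2.351682, 12.315000)
after step 3 (δ=-0.16, a=-3.6): (-21.342003, 0.245041, 2.322456, 12.135000)

(-21.3420, 0.2450, 2.3225, 12.1350)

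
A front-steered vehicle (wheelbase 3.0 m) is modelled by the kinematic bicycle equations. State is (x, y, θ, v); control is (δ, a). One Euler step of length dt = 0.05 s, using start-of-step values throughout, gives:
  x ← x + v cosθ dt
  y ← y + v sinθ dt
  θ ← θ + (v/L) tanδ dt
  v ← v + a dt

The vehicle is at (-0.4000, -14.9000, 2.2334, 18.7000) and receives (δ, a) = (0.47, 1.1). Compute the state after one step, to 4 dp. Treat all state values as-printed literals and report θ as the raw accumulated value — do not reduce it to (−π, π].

x' = -0.4000 + 18.7000·cos(2.2334)·0.05 = -0.9752
y' = -14.9000 + 18.7000·sin(2.2334)·0.05 = -14.1629
θ' = 2.2334 + (18.7000/3.0)·tan(0.47)·0.05 = 2.3917
v' = 18.7000 + 1.1000·0.05 = 18.7550

(-0.9752, -14.1629, 2.3917, 18.7550)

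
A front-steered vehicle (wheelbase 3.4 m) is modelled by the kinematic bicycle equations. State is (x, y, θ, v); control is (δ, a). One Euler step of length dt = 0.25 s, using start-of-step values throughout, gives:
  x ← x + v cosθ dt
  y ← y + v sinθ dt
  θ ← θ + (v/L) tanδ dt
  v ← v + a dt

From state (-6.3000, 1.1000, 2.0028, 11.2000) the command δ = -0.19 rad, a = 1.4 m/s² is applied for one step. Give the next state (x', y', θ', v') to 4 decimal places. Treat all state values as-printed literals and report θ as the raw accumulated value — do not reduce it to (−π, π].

x' = -6.3000 + 11.2000·cos(2.0028)·0.25 = -7.4723
y' = 1.1000 + 11.2000·sin(2.0028)·0.25 = 3.6428
θ' = 2.0028 + (11.2000/3.4)·tan(-0.19)·0.25 = 1.8444
v' = 11.2000 + 1.4000·0.25 = 11.5500

(-7.4723, 3.6428, 1.8444, 11.5500)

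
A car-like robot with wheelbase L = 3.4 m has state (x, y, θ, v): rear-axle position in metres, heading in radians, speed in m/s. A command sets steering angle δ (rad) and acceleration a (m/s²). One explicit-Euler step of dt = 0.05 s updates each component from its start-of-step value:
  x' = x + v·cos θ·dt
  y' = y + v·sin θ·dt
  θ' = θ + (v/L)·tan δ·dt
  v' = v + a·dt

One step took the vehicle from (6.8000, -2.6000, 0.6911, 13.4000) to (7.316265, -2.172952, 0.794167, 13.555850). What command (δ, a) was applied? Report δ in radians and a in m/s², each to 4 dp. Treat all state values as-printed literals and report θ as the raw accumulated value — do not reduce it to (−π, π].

δ = 0.4819, a = 3.1170

a = (v'−v)/dt = (0.155850)/0.05 = 3.1170
Δθ = θ'−θ = 0.103067;  (v·dt/L) = 13.4000·0.05/3.4 = 0.197059
tan δ = Δθ·L/(v·dt) = 0.523027  →  δ = 0.4819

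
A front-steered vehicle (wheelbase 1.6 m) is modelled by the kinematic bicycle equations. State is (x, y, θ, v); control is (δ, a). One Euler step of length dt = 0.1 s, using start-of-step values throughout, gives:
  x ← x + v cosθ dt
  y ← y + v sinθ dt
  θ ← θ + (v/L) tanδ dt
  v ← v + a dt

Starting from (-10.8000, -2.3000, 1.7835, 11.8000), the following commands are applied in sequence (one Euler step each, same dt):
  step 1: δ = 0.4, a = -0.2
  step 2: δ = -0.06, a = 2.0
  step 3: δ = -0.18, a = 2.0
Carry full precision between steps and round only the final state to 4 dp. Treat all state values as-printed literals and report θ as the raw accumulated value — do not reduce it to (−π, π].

after step 1 (δ=0.4, a=-0.2): (-11.049102, -1.146593, 2.095310, 11.780000)
after step 2 (δ=-0.06, a=2.0): (-11.639035, -0.126954, 2.051082, 11.980000)
after step 3 (δ=-0.18, a=2.0): (-12.192550, 0.935508, 1.914832, 12.180000)

(-12.1926, 0.9355, 1.9148, 12.1800)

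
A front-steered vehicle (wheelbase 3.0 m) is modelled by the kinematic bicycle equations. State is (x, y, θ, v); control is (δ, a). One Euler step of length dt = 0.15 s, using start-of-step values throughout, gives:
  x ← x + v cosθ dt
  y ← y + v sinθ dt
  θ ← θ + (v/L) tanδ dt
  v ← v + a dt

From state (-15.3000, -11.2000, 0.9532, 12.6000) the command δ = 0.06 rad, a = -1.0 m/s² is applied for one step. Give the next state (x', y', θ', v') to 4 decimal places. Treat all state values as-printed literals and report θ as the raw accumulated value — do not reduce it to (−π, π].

x' = -15.3000 + 12.6000·cos(0.9532)·0.15 = -14.2055
y' = -11.2000 + 12.6000·sin(0.9532)·0.15 = -9.6591
θ' = 0.9532 + (12.6000/3.0)·tan(0.06)·0.15 = 0.9910
v' = 12.6000 − 1.0000·0.15 = 12.4500

(-14.2055, -9.6591, 0.9910, 12.4500)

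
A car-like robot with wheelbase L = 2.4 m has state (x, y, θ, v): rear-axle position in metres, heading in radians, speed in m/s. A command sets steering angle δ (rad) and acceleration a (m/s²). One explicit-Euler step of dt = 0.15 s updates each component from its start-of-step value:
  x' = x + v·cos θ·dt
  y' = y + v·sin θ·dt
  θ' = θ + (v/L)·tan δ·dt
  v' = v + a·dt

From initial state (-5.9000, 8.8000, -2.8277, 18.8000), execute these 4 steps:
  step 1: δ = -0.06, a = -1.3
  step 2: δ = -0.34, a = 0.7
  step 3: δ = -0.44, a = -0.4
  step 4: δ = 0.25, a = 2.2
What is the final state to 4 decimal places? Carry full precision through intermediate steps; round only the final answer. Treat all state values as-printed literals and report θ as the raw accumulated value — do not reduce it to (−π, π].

after step 1 (δ=-0.06, a=-1.3): (-8.582212, 7.929287, -2.898285, 18.605000)
after step 2 (δ=-0.34, a=0.7): (-11.290764, 7.256955, -3.309614, 18.710000)
after step 3 (δ=-0.44, a=-0.4): (-14.057741, 7.726293, -3.860133, 18.650000)
after step 4 (δ=0.25, a=2.2): (-16.163608, 9.567850, -3.562500, 18.980000)

(-16.1636, 9.5679, -3.5625, 18.9800)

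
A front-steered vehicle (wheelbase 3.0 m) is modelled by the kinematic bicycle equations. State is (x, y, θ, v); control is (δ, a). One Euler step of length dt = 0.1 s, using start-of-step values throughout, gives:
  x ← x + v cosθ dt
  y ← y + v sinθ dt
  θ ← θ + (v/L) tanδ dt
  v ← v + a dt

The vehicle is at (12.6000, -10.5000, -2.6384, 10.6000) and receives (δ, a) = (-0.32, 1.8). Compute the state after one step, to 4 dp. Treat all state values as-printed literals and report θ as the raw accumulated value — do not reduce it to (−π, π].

(11.6714, -11.0112, -2.7555, 10.7800)

x' = 12.6000 + 10.6000·cos(-2.6384)·0.1 = 11.6714
y' = -10.5000 + 10.6000·sin(-2.6384)·0.1 = -11.0112
θ' = -2.6384 + (10.6000/3.0)·tan(-0.32)·0.1 = -2.7555
v' = 10.6000 + 1.8000·0.1 = 10.7800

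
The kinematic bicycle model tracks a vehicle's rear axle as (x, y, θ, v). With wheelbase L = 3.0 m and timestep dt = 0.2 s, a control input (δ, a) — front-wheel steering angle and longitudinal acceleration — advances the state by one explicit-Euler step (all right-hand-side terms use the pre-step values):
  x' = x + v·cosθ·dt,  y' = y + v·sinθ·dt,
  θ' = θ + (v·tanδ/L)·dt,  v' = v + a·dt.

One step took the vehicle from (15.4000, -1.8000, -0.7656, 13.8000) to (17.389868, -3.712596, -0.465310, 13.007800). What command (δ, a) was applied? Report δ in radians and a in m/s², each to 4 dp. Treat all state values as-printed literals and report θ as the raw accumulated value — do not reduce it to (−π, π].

a = (v'−v)/dt = (-0.792200)/0.2 = -3.9610
Δθ = θ'−θ = 0.300290;  (v·dt/L) = 13.8000·0.2/3.0 = 0.920000
tan δ = Δθ·L/(v·dt) = 0.326402  →  δ = 0.3155

δ = 0.3155, a = -3.9610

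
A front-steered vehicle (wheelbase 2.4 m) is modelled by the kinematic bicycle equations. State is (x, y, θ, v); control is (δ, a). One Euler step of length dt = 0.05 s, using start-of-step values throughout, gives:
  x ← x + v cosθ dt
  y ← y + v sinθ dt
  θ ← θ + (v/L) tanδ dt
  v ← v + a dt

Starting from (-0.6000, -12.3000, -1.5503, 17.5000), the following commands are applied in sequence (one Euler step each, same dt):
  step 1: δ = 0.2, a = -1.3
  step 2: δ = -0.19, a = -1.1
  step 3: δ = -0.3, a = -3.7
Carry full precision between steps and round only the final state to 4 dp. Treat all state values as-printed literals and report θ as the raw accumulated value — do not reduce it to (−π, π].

(-0.4786, -14.9114, -1.6583, 17.1950)

after step 1 (δ=0.2, a=-1.3): (-0.582067, -13.174816, -1.476395, 17.435000)
after step 2 (δ=-0.19, a=-1.1): (-0.499895, -14.042685, -1.546251, 17.380000)
after step 3 (δ=-0.3, a=-3.7): (-0.478568, -14.911423, -1.658257, 17.195000)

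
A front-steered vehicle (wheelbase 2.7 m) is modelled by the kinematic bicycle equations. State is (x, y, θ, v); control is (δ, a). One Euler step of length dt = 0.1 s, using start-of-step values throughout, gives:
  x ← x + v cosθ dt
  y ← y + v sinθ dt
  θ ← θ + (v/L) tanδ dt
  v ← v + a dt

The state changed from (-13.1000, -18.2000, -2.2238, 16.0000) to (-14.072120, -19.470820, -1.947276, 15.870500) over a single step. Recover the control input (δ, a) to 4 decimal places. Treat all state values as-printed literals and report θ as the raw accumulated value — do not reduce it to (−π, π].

a = (v'−v)/dt = (-0.129500)/0.1 = -1.2950
Δθ = θ'−θ = 0.276524;  (v·dt/L) = 16.0000·0.1/2.7 = 0.592593
tan δ = Δθ·L/(v·dt) = 0.466634  →  δ = 0.4366

δ = 0.4366, a = -1.2950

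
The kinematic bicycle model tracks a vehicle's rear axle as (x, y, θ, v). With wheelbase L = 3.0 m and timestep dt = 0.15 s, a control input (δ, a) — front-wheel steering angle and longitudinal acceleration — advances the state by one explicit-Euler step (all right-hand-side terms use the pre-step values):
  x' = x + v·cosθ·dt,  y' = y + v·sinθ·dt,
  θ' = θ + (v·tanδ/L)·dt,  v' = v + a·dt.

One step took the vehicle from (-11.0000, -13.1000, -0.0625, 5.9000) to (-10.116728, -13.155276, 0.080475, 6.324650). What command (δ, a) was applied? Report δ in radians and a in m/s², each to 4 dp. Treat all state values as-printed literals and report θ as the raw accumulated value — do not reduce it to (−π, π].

δ = 0.4513, a = 2.8310

a = (v'−v)/dt = (0.424650)/0.15 = 2.8310
Δθ = θ'−θ = 0.142975;  (v·dt/L) = 5.9000·0.15/3.0 = 0.295000
tan δ = Δθ·L/(v·dt) = 0.484661  →  δ = 0.4513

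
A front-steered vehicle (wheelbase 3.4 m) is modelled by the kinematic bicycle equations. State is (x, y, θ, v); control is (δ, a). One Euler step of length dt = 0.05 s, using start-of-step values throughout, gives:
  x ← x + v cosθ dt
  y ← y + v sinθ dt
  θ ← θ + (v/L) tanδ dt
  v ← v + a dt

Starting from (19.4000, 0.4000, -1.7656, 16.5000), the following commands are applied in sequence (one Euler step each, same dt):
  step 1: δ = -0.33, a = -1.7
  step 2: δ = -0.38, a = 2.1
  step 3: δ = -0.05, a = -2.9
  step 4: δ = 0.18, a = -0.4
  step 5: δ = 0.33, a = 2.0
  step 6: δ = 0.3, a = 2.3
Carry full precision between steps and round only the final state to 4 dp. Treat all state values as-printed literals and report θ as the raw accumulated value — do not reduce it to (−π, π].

after step 1 (δ=-0.33, a=-1.7): (19.240302, -0.409396, -1.848713, 16.415000)
after step 2 (δ=-0.38, a=2.1): (19.015127, -1.198653, -1.945130, 16.520000)
after step 3 (δ=-0.05, a=-2.9): (18.713098, -1.967454, -1.957287, 16.375000)
after step 4 (δ=0.18, a=-0.4): (18.404478, -2.725811, -1.913467, 16.355000)
after step 5 (δ=0.33, a=2.0): (18.129711, -3.496017, -1.831085, 16.455000)
after step 6 (δ=0.3, a=2.3): (17.917969, -4.291054, -1.756230, 16.570000)

(17.9180, -4.2911, -1.7562, 16.5700)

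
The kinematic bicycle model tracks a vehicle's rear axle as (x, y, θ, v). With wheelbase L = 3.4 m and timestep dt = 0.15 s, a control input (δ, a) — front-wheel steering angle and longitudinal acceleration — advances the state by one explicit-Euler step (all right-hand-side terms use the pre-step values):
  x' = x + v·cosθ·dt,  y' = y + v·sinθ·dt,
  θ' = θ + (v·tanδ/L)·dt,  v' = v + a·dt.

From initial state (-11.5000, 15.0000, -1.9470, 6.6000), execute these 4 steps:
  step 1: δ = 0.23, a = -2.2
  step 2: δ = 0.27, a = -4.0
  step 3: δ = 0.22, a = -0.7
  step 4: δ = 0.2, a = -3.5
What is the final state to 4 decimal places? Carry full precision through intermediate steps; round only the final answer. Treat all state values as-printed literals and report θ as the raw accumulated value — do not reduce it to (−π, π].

(-12.4897, 11.5333, -1.6966, 5.0400)

after step 1 (δ=0.23, a=-2.2): (-11.863718, 14.079235, -1.878823, 6.270000)
after step 2 (δ=0.27, a=-4.0): (-12.148858, 13.183000, -1.802267, 5.670000)
after step 3 (δ=0.22, a=-0.7): (-12.343970, 12.355183, -1.746329, 5.565000)
after step 4 (δ=0.2, a=-3.5): (-12.489745, 11.533260, -1.696561, 5.040000)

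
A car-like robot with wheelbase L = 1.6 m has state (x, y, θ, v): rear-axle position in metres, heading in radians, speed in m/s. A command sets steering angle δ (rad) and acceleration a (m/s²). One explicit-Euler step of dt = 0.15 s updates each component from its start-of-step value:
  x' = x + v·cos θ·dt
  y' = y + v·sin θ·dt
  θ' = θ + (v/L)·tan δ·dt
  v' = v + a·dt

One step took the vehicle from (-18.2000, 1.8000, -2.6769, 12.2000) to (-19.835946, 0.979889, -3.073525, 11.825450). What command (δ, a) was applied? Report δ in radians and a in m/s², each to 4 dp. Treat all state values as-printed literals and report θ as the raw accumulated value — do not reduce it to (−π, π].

a = (v'−v)/dt = (-0.374550)/0.15 = -2.4970
Δθ = θ'−θ = -0.396625;  (v·dt/L) = 12.2000·0.15/1.6 = 1.143750
tan δ = Δθ·L/(v·dt) = -0.346776  →  δ = -0.3338

δ = -0.3338, a = -2.4970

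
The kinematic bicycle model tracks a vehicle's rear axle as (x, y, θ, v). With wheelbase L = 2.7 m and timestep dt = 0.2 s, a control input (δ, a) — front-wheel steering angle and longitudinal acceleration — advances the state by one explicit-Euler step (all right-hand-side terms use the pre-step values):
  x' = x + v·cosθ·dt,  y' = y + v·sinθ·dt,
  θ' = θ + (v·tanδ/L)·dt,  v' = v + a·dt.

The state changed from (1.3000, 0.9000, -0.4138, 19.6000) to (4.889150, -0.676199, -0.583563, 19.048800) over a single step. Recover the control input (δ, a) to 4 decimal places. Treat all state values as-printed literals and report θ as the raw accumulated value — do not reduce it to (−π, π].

a = (v'−v)/dt = (-0.551200)/0.2 = -2.7560
Δθ = θ'−θ = -0.169763;  (v·dt/L) = 19.6000·0.2/2.7 = 1.451852
tan δ = Δθ·L/(v·dt) = -0.116929  →  δ = -0.1164

δ = -0.1164, a = -2.7560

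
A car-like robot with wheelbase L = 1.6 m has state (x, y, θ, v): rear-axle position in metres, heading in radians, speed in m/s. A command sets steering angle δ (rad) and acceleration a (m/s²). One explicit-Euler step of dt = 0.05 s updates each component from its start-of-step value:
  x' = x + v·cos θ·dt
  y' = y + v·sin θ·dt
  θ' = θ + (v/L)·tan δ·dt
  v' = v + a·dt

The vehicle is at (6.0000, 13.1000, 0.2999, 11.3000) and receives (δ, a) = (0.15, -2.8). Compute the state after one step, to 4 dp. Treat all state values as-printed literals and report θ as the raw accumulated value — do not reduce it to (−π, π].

(6.5398, 13.2669, 0.3533, 11.1600)

x' = 6.0000 + 11.3000·cos(0.2999)·0.05 = 6.5398
y' = 13.1000 + 11.3000·sin(0.2999)·0.05 = 13.2669
θ' = 0.2999 + (11.3000/1.6)·tan(0.15)·0.05 = 0.3533
v' = 11.3000 − 2.8000·0.05 = 11.1600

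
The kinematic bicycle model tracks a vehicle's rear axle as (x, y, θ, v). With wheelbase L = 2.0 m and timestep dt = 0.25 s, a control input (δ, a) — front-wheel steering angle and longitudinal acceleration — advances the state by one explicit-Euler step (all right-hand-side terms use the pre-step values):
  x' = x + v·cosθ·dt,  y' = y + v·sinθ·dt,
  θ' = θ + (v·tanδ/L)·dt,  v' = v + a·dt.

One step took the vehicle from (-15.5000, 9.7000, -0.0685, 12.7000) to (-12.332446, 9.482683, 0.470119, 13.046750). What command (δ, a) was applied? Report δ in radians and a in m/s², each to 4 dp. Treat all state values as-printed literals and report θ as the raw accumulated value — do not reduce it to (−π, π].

δ = 0.3271, a = 1.3870

a = (v'−v)/dt = (0.346750)/0.25 = 1.3870
Δθ = θ'−θ = 0.538619;  (v·dt/L) = 12.7000·0.25/2.0 = 1.587500
tan δ = Δθ·L/(v·dt) = 0.339288  →  δ = 0.3271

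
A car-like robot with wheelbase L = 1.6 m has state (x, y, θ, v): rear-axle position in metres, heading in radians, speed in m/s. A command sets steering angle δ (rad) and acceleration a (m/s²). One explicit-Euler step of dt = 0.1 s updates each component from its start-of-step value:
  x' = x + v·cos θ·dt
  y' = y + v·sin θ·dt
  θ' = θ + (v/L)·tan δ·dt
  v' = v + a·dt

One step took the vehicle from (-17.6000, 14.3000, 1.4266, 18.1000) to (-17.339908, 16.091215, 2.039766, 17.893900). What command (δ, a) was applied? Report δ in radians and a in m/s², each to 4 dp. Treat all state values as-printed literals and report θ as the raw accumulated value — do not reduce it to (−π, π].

a = (v'−v)/dt = (-0.206100)/0.1 = -2.0610
Δθ = θ'−θ = 0.613166;  (v·dt/L) = 18.1000·0.1/1.6 = 1.131250
tan δ = Δθ·L/(v·dt) = 0.542025  →  δ = 0.4967

δ = 0.4967, a = -2.0610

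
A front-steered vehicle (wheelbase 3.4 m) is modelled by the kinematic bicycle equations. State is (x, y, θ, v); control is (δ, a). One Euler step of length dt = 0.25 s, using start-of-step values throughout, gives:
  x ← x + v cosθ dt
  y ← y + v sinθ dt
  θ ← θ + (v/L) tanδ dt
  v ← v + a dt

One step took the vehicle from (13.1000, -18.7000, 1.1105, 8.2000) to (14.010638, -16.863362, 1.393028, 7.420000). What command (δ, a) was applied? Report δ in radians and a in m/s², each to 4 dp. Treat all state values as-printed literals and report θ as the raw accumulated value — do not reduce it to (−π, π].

a = (v'−v)/dt = (-0.780000)/0.25 = -3.1200
Δθ = θ'−θ = 0.282528;  (v·dt/L) = 8.2000·0.25/3.4 = 0.602941
tan δ = Δθ·L/(v·dt) = 0.468583  →  δ = 0.4382

δ = 0.4382, a = -3.1200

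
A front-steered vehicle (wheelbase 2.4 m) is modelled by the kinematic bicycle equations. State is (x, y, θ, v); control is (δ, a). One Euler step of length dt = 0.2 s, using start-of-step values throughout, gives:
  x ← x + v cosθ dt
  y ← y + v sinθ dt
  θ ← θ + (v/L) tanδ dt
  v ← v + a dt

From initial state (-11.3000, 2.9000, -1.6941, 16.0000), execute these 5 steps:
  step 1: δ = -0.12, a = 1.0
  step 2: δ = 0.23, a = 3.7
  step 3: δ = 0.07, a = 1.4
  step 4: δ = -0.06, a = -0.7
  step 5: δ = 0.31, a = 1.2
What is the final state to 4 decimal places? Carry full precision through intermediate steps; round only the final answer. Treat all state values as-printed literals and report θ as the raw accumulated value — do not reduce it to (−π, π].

after step 1 (δ=-0.12, a=1.0): (-11.693573, -0.275705, -1.854872, 16.200000)
after step 2 (δ=0.23, a=3.7): (-12.601650, -3.385849, -1.538779, 16.940000)
after step 3 (δ=0.07, a=1.4): (-12.493193, -6.772112, -1.439801, 17.220000)
after step 4 (δ=-0.06, a=-0.7): (-12.043333, -10.186605, -1.526004, 17.080000)
after step 5 (δ=0.31, a=1.2): (-11.890374, -13.599179, -1.070071, 17.320000)

(-11.8904, -13.5992, -1.0701, 17.3200)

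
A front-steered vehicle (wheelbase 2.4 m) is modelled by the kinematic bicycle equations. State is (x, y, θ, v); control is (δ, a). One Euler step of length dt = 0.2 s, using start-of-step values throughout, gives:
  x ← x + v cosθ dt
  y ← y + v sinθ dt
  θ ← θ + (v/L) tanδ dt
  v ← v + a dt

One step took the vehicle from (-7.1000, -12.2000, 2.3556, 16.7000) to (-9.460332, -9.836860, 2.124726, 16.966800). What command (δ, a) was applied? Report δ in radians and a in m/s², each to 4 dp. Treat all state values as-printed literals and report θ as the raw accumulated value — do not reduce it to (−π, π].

a = (v'−v)/dt = (0.266800)/0.2 = 1.3340
Δθ = θ'−θ = -0.230874;  (v·dt/L) = 16.7000·0.2/2.4 = 1.391667
tan δ = Δθ·L/(v·dt) = -0.165897  →  δ = -0.1644

δ = -0.1644, a = 1.3340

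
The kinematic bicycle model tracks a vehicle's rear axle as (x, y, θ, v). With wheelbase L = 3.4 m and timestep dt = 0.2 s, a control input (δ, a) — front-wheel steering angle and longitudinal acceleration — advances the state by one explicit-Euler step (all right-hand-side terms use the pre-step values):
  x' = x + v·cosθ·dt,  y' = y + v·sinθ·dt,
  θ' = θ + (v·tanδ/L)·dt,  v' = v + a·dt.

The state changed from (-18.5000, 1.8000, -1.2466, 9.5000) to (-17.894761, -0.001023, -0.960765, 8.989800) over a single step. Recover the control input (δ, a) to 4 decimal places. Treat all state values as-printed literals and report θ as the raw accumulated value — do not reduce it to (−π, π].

a = (v'−v)/dt = (-0.510200)/0.2 = -2.5510
Δθ = θ'−θ = 0.285835;  (v·dt/L) = 9.5000·0.2/3.4 = 0.558824
tan δ = Δθ·L/(v·dt) = 0.511494  →  δ = 0.4728

δ = 0.4728, a = -2.5510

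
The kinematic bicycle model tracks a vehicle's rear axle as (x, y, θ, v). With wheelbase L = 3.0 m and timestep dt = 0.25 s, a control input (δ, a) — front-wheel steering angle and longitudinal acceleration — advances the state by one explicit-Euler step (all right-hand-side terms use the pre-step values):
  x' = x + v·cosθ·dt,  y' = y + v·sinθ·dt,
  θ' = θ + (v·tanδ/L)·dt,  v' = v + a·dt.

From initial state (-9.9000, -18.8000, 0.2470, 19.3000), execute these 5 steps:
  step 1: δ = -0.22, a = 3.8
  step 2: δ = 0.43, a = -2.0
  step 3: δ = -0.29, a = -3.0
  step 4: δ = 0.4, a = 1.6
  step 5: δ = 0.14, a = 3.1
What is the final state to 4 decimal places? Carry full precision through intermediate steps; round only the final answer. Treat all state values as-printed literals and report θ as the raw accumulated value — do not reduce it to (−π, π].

after step 1 (δ=-0.22, a=3.8): (-5.221437, -17.620306, -0.112655, 20.250000)
after step 2 (δ=0.43, a=-2.0): (-0.191028, -18.189414, 0.661268, 19.750000)
after step 3 (δ=-0.29, a=-3.0): (3.705716, -15.157205, 0.170131, 19.000000)
after step 4 (δ=0.4, a=1.6): (8.387139, -14.352977, 0.839553, 19.400000)
after step 5 (δ=0.14, a=3.1): (11.625946, -10.742904, 1.067377, 20.175000)

(11.6259, -10.7429, 1.0674, 20.1750)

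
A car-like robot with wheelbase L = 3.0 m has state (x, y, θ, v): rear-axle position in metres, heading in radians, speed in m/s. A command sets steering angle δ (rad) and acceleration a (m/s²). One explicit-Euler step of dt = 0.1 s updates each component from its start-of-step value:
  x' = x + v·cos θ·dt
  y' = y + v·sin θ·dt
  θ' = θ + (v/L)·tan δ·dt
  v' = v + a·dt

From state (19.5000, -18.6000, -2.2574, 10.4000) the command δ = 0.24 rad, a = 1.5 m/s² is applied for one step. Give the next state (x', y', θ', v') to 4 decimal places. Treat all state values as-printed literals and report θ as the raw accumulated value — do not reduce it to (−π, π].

(18.8407, -19.4043, -2.1726, 10.5500)

x' = 19.5000 + 10.4000·cos(-2.2574)·0.1 = 18.8407
y' = -18.6000 + 10.4000·sin(-2.2574)·0.1 = -19.4043
θ' = -2.2574 + (10.4000/3.0)·tan(0.24)·0.1 = -2.1726
v' = 10.4000 + 1.5000·0.1 = 10.5500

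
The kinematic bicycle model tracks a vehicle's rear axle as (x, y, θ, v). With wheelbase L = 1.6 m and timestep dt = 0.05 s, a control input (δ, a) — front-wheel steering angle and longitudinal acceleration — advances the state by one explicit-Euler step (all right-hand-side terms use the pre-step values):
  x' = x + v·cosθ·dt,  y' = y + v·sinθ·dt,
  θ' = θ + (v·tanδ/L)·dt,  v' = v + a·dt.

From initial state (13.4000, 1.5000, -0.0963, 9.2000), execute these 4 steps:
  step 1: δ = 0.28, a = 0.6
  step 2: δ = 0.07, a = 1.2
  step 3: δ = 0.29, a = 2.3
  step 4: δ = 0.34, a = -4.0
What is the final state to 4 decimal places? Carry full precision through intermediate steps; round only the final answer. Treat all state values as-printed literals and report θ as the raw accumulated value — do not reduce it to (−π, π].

(15.2520, 1.4963, 0.1972, 9.2050)

after step 1 (δ=0.28, a=0.6): (13.857869, 1.455770, -0.013628, 9.230000)
after step 2 (δ=0.07, a=1.2): (14.319326, 1.449481, 0.006596, 9.290000)
after step 3 (δ=0.29, a=2.3): (14.783816, 1.452545, 0.093228, 9.405000)
after step 4 (δ=0.34, a=-4.0): (15.252024, 1.496322, 0.197194, 9.205000)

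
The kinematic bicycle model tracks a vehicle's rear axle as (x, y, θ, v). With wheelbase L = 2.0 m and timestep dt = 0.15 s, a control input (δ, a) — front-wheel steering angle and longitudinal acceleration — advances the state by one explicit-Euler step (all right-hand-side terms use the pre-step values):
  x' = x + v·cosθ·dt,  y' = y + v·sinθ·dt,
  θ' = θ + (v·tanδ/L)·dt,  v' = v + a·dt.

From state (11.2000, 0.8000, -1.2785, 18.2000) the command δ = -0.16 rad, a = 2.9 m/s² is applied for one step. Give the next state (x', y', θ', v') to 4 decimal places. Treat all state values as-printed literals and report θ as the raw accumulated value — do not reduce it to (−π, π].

x' = 11.2000 + 18.2000·cos(-1.2785)·0.15 = 11.9867
y' = 0.8000 + 18.2000·sin(-1.2785)·0.15 = -1.8142
θ' = -1.2785 + (18.2000/2.0)·tan(-0.16)·0.15 = -1.4988
v' = 18.2000 + 2.9000·0.15 = 18.6350

(11.9867, -1.8142, -1.4988, 18.6350)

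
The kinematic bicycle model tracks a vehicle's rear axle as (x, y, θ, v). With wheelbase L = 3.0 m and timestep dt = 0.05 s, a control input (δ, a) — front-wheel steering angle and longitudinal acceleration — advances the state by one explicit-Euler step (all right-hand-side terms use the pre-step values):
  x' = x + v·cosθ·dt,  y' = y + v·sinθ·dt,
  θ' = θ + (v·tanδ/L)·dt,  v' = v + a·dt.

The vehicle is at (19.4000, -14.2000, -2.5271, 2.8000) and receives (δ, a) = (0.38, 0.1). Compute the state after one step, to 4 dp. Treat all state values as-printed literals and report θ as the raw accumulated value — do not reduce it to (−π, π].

x' = 19.4000 + 2.8000·cos(-2.5271)·0.05 = 19.2856
y' = -14.2000 + 2.8000·sin(-2.5271)·0.05 = -14.2807
θ' = -2.5271 + (2.8000/3.0)·tan(0.38)·0.05 = -2.5085
v' = 2.8000 + 0.1000·0.05 = 2.8050

(19.2856, -14.2807, -2.5085, 2.8050)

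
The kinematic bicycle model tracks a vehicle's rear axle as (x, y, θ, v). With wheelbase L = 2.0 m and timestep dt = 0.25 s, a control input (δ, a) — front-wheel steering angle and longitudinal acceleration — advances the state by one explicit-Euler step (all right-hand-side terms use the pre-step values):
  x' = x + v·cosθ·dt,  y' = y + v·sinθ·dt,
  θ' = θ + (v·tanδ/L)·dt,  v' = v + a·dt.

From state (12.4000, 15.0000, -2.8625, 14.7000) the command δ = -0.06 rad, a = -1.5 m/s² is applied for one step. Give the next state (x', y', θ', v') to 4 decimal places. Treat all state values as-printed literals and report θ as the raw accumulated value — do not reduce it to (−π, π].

x' = 12.4000 + 14.7000·cos(-2.8625)·0.25 = 8.8672
y' = 15.0000 + 14.7000·sin(-2.8625)·0.25 = 13.9876
θ' = -2.8625 + (14.7000/2.0)·tan(-0.06)·0.25 = -2.9729
v' = 14.7000 − 1.5000·0.25 = 14.3250

(8.8672, 13.9876, -2.9729, 14.3250)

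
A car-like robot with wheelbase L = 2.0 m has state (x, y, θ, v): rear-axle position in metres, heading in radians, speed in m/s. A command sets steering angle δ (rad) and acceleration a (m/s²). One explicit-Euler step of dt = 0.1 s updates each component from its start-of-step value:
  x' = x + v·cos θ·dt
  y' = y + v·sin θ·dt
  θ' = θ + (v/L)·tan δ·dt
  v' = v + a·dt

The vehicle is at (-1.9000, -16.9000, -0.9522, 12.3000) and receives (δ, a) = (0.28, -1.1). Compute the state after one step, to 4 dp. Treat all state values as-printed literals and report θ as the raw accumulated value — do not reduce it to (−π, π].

(-1.1867, -17.9021, -0.7754, 12.1900)

x' = -1.9000 + 12.3000·cos(-0.9522)·0.1 = -1.1867
y' = -16.9000 + 12.3000·sin(-0.9522)·0.1 = -17.9021
θ' = -0.9522 + (12.3000/2.0)·tan(0.28)·0.1 = -0.7754
v' = 12.3000 − 1.1000·0.1 = 12.1900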